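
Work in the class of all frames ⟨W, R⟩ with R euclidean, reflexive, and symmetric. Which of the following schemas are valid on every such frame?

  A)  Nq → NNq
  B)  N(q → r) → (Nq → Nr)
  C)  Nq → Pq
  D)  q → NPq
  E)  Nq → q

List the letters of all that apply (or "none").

A relation that is euclidean, reflexive, and symmetric is also serial and transitive.
(A) Nq → NNq is axiom 4, which corresponds to transitivity. Every such R is transitive — valid.
(B) N(q → r) → (Nq → Nr) is the K axiom; it holds on all frames — valid.
(C) Nq → Pq (axiom D) characterises the serial frames. Every such R is serial — valid.
(D) q → NPq is axiom B; it is valid on a frame exactly when R is symmetric. Every such R is symmetric, so valid.
(E) Nq → q is axiom T; it is valid on a frame exactly when R is reflexive. Every such R is reflexive, so valid.

A, B, C, D, E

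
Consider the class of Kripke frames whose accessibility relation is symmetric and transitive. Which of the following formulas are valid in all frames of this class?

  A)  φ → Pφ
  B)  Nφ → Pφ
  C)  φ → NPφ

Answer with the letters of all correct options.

C

A symmetric transitive relation is euclidean (uRv and uRw give vRu by symmetry, then vRw by transitivity).
(A) φ → Pφ is the dual of axiom T, which corresponds to reflexivity. Such an R need not be reflexive — not valid.
(B) Nφ → Pφ is axiom D; it is valid on a frame exactly when R is serial. Such an R need not be serial, so not valid.
(C) axiom B: valid iff R is symmetric. Every such R is symmetric — valid.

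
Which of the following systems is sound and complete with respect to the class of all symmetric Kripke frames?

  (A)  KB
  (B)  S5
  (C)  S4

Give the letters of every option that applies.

(A) KB is determined by exactly this class.
(B) S5 is determined by the class of reflexive, symmetric, and transitive frames.
(C) S4 is determined by the class of reflexive and transitive frames.

A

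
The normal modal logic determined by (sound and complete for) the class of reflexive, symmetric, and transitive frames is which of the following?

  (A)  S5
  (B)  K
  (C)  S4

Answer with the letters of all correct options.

(A) S5 is determined by exactly this class.
(B) K is determined by the class of arbitrary frames.
(C) S4 is determined by the class of reflexive and transitive frames.

A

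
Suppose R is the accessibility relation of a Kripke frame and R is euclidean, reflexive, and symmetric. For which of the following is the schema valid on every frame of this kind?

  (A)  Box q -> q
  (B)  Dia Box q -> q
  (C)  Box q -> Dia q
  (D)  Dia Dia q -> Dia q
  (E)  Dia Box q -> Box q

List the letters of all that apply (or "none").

A relation that is euclidean, reflexive, and symmetric is also serial and transitive.
(A) Box q -> q is axiom T, which corresponds to reflexivity. Every such R is reflexive — valid.
(B) Dia Box q -> q (the dual of axiom B) characterises the symmetric frames. Every such R is symmetric — valid.
(C) Box q -> Dia q is axiom D; it is valid on a frame exactly when R is serial. Every such R is serial, so valid.
(D) the dual of axiom 4: valid iff R is transitive. Every such R is transitive — valid.
(E) Dia Box q -> Box q is the dual of axiom 5; it is valid on a frame exactly when R is euclidean. Every such R is euclidean, so valid.

A, B, C, D, E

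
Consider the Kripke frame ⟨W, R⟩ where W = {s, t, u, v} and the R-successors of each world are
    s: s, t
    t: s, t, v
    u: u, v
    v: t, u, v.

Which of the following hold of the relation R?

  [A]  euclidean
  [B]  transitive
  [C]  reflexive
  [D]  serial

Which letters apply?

C, D

(A) not euclidean: t R s and t R v but not s R v.
(B) not transitive: s R t and t R v but not s R v.
(C) reflexive: each world relates to itself.
(D) serial: every world has an R-successor.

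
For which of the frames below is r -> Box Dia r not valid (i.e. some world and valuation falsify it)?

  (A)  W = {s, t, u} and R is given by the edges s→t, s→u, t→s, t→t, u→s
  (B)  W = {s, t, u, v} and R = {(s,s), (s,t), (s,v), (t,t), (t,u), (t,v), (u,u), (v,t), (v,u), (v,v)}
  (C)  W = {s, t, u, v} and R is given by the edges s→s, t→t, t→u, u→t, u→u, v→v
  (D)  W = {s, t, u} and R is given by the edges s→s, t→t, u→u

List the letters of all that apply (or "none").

The schema r -> Box Dia r is axiom B; it is valid on a frame iff R is symmetric.
(A) R is symmetric (every R-edge is matched by its reverse), so the schema is valid here.
(B) R is not symmetric (s R t but not t R s), so the schema fails here.
(C) R is symmetric (every R-edge is matched by its reverse), so the schema is valid here.
(D) R is symmetric (every R-edge is matched by its reverse), so the schema is valid here.

B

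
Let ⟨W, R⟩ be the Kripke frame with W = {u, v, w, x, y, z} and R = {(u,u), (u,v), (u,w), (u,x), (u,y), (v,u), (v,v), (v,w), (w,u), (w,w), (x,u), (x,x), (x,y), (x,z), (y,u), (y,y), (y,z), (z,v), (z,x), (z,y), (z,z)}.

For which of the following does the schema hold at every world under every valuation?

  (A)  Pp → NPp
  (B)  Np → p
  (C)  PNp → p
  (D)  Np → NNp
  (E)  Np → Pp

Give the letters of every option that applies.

R is reflexive: each world relates to itself.
R is not symmetric: v R w but not w R v.
R is not transitive: u R x and x R z but not u R z.
R is not euclidean: u R v and u R x but not v R x.
R is serial: every world has an R-successor.
(A) Pp → NPp is axiom 5, which corresponds to the euclidean property. R is not euclidean — not valid.
(B) Np → p is axiom T; it is valid on a frame exactly when R is reflexive. R is reflexive, so valid.
(C) PNp → p is the dual of axiom B; it is valid on a frame exactly when R is symmetric. R is not symmetric, so not valid.
(D) Np → NNp is axiom 4, which corresponds to transitivity. R is not transitive — not valid.
(E) Np → Pp is axiom D; it is valid on a frame exactly when R is serial. R is serial, so valid.

B, E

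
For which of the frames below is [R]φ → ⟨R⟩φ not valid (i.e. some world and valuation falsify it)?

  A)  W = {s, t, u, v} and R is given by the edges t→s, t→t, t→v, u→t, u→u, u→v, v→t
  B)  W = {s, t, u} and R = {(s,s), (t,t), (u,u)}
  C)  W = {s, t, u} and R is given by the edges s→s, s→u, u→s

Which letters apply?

A, C

The schema [R]φ → ⟨R⟩φ is axiom D; it is valid on a frame iff R is serial.
(A) R is not serial (s has no R-successor), so the schema fails here.
(B) R is serial (every world has an R-successor), so the schema is valid here.
(C) R is not serial (t has no R-successor), so the schema fails here.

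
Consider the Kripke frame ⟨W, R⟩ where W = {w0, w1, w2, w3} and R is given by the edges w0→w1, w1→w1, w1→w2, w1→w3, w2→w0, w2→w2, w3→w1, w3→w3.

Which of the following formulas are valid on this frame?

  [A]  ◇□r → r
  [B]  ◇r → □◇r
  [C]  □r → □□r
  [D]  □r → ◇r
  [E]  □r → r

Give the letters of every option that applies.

R is not reflexive: not w0 R w0.
R is not symmetric: w0 R w1 but not w1 R w0.
R is not transitive: w0 R w1 and w1 R w2 but not w0 R w2.
R is not euclidean: w1 R w2 and w1 R w1 but not w2 R w1.
R is serial: every world has an R-successor.
(A) ◇□r → r is the dual of axiom B; it is valid on a frame exactly when R is symmetric. R is not symmetric, so not valid.
(B) axiom 5: valid iff R is euclidean. R is not euclidean — not valid.
(C) □r → □□r (axiom 4) characterises the transitive frames. R is not transitive — not valid.
(D) axiom D: valid iff R is serial. R is serial — valid.
(E) □r → r is axiom T; it is valid on a frame exactly when R is reflexive. R is not reflexive, so not valid.

D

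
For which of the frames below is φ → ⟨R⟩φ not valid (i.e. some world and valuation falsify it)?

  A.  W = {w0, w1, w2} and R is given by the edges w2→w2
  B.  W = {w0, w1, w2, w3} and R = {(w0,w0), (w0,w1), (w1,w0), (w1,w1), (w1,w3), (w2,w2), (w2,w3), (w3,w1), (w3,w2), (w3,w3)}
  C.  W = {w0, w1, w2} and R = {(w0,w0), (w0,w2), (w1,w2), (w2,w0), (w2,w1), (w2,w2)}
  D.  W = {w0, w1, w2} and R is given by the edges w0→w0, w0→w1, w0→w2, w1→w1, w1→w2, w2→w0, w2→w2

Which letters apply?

A, C

The schema φ → ⟨R⟩φ is the dual of axiom T; it is valid on a frame iff R is reflexive.
(A) R is not reflexive (not w0 R w0), so the schema fails here.
(B) R is reflexive (each world relates to itself), so the schema is valid here.
(C) R is not reflexive (not w1 R w1), so the schema fails here.
(D) R is reflexive (each world relates to itself), so the schema is valid here.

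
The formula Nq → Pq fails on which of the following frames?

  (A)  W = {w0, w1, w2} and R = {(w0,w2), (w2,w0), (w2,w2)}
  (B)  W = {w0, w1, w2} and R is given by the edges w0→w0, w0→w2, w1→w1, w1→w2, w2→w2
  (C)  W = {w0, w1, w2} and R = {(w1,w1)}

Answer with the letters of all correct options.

A, C

The schema Nq → Pq is axiom D; it is valid on a frame iff R is serial.
(A) R is not serial (w1 has no R-successor), so the schema fails here.
(B) R is serial (every world has an R-successor), so the schema is valid here.
(C) R is not serial (w0 has no R-successor), so the schema fails here.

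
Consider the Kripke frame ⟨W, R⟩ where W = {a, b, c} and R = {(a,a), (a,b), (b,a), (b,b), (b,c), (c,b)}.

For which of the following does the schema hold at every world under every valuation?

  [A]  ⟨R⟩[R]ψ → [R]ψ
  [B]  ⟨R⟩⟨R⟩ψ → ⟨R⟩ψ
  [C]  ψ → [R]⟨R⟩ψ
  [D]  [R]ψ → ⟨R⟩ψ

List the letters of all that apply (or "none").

R is symmetric: every R-edge is matched by its reverse.
R is not transitive: a R b and b R c but not a R c.
R is not euclidean: b R a and b R c but not a R c.
R is serial: every world has an R-successor.
(A) ⟨R⟩[R]ψ → [R]ψ (the dual of axiom 5) characterises the euclidean frames. R is not euclidean — not valid.
(B) ⟨R⟩⟨R⟩ψ → ⟨R⟩ψ is the dual of axiom 4, which corresponds to transitivity. R is not transitive — not valid.
(C) ψ → [R]⟨R⟩ψ is axiom B; it is valid on a frame exactly when R is symmetric. R is symmetric, so valid.
(D) [R]ψ → ⟨R⟩ψ is axiom D; it is valid on a frame exactly when R is serial. R is serial, so valid.

C, D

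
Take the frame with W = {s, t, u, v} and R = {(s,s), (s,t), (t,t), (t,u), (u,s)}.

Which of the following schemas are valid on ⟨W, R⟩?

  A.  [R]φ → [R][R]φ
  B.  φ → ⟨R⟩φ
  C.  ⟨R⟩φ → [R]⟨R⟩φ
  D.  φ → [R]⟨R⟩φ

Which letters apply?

none

R is not reflexive: not u R u.
R is not symmetric: s R t but not t R s.
R is not transitive: s R t and t R u but not s R u.
R is not euclidean: s R t and s R s but not t R s.
(A) [R]φ → [R][R]φ (axiom 4) characterises the transitive frames. R is not transitive — not valid.
(B) φ → ⟨R⟩φ is the dual of axiom T, which corresponds to reflexivity. R is not reflexive — not valid.
(C) ⟨R⟩φ → [R]⟨R⟩φ (axiom 5) characterises the euclidean frames. R is not euclidean — not valid.
(D) φ → [R]⟨R⟩φ (axiom B) characterises the symmetric frames. R is not symmetric — not valid.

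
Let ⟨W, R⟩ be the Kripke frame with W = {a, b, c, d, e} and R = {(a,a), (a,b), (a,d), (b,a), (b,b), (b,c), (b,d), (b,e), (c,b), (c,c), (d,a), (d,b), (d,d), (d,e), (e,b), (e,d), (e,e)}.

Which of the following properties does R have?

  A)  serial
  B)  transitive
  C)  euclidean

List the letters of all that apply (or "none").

(A) serial: every world has an R-successor.
(B) not transitive: a R b and b R c but not a R c.
(C) not euclidean: b R a and b R c but not a R c.

A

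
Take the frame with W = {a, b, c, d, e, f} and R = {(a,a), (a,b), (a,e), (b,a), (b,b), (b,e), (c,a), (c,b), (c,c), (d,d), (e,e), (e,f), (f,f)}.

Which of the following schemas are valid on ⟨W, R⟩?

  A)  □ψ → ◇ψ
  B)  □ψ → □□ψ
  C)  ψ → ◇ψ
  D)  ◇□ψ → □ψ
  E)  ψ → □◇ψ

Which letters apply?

A, C

R is reflexive: each world relates to itself.
R is not symmetric: a R e but not e R a.
R is not transitive: a R e and e R f but not a R f.
R is not euclidean: a R e and a R a but not e R a.
R is serial: every world has an R-successor.
(A) □ψ → ◇ψ (axiom D) characterises the serial frames. R is serial — valid.
(B) □ψ → □□ψ is axiom 4; it is valid on a frame exactly when R is transitive. R is not transitive, so not valid.
(C) ψ → ◇ψ is the dual of axiom T; it is valid on a frame exactly when R is reflexive. R is reflexive, so valid.
(D) ◇□ψ → □ψ is the dual of axiom 5; it is valid on a frame exactly when R is euclidean. R is not euclidean, so not valid.
(E) axiom B: valid iff R is symmetric. R is not symmetric — not valid.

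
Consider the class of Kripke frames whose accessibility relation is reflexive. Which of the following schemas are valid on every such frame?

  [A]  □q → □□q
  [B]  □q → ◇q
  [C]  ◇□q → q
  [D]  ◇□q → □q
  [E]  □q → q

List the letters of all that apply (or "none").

B, E

A reflexive relation is serial.
(A) □q → □□q (axiom 4) characterises the transitive frames. Such an R need not be transitive — not valid.
(B) □q → ◇q is axiom D; it is valid on a frame exactly when R is serial. Every such R is serial, so valid.
(C) ◇□q → q is the dual of axiom B; it is valid on a frame exactly when R is symmetric. Such an R need not be symmetric, so not valid.
(D) ◇□q → □q (the dual of axiom 5) characterises the euclidean frames. Such an R need not be euclidean — not valid.
(E) □q → q is axiom T, which corresponds to reflexivity. Every such R is reflexive — valid.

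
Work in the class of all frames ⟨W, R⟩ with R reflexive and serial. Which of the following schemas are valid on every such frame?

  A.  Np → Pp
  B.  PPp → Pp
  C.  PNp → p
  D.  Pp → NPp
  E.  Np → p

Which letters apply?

(A) Np → Pp is axiom D, which corresponds to seriality. Every such R is serial — valid.
(B) PPp → Pp (the dual of axiom 4) characterises the transitive frames. Such an R need not be transitive — not valid.
(C) PNp → p is the dual of axiom B; it is valid on a frame exactly when R is symmetric. Such an R need not be symmetric, so not valid.
(D) axiom 5: valid iff R is euclidean. Such an R need not be euclidean — not valid.
(E) Np → p (axiom T) characterises the reflexive frames. Every such R is reflexive — valid.

A, E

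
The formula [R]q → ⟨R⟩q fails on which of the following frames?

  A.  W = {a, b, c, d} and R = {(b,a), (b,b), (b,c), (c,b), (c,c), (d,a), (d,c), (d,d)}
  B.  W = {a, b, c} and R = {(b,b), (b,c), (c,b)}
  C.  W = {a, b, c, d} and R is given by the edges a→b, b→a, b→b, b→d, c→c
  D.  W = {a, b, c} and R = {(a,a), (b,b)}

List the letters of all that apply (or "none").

A, B, C, D

The schema [R]q → ⟨R⟩q is axiom D; it is valid on a frame iff R is serial.
(A) R is not serial (a has no R-successor), so the schema fails here.
(B) R is not serial (a has no R-successor), so the schema fails here.
(C) R is not serial (d has no R-successor), so the schema fails here.
(D) R is not serial (c has no R-successor), so the schema fails here.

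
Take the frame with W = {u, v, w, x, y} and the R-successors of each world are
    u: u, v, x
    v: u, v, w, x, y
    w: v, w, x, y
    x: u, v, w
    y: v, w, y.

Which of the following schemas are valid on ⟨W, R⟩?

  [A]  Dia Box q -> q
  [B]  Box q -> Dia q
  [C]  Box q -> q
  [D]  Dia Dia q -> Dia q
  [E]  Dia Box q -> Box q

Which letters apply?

R is not reflexive: not x R x.
R is symmetric: every R-edge is matched by its reverse.
R is not transitive: u R v and v R w but not u R w.
R is not euclidean: v R u and v R w but not u R w.
R is serial: every world has an R-successor.
(A) Dia Box q -> q is the dual of axiom B; it is valid on a frame exactly when R is symmetric. R is symmetric, so valid.
(B) Box q -> Dia q is axiom D; it is valid on a frame exactly when R is serial. R is serial, so valid.
(C) Box q -> q is axiom T; it is valid on a frame exactly when R is reflexive. R is not reflexive, so not valid.
(D) Dia Dia q -> Dia q (the dual of axiom 4) characterises the transitive frames. R is not transitive — not valid.
(E) Dia Box q -> Box q is the dual of axiom 5; it is valid on a frame exactly when R is euclidean. R is not euclidean, so not valid.

A, B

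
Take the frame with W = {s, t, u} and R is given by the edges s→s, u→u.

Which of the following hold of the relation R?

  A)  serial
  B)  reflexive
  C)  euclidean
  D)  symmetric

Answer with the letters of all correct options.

C, D

(A) not serial: t has no R-successor.
(B) not reflexive: not t R t.
(C) euclidean: any two R-successors of the same world are R-related.
(D) symmetric: every R-edge is matched by its reverse.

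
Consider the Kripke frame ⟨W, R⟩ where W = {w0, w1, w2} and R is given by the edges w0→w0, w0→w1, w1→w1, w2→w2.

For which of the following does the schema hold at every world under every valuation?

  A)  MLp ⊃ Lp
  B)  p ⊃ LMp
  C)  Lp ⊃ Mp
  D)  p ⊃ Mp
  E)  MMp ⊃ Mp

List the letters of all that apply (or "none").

R is reflexive: each world relates to itself.
R is not symmetric: w0 R w1 but not w1 R w0.
R is transitive: R is closed under composition.
R is not euclidean: w0 R w1 and w0 R w0 but not w1 R w0.
R is serial: every world has an R-successor.
(A) MLp ⊃ Lp is the dual of axiom 5, which corresponds to the euclidean property. R is not euclidean — not valid.
(B) p ⊃ LMp (axiom B) characterises the symmetric frames. R is not symmetric — not valid.
(C) Lp ⊃ Mp is axiom D; it is valid on a frame exactly when R is serial. R is serial, so valid.
(D) the dual of axiom T: valid iff R is reflexive. R is reflexive — valid.
(E) MMp ⊃ Mp is the dual of axiom 4, which corresponds to transitivity. R is transitive — valid.

C, D, E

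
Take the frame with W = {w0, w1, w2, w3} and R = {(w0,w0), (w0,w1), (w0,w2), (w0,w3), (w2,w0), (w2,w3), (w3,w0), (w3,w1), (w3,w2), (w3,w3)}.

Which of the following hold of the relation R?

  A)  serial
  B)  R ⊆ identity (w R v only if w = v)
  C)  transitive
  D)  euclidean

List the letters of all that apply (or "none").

(A) not serial: w1 has no R-successor.
(B) not ⊆ identity: w0 R w1 with w0 ≠ w1.
(C) not transitive: w2 R w0 and w0 R w1 but not w2 R w1.
(D) not euclidean: w0 R w1 and w0 R w0 but not w1 R w0.

none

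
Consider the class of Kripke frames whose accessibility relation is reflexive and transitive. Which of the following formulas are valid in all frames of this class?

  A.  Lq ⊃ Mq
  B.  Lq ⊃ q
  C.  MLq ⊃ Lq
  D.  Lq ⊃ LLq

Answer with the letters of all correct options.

Reflexive relations are serial.
(A) Lq ⊃ Mq is axiom D; it is valid on a frame exactly when R is serial. Every such R is serial, so valid.
(B) Lq ⊃ q (axiom T) characterises the reflexive frames. Every such R is reflexive — valid.
(C) MLq ⊃ Lq is the dual of axiom 5; it is valid on a frame exactly when R is euclidean. Such an R need not be euclidean, so not valid.
(D) Lq ⊃ LLq is axiom 4; it is valid on a frame exactly when R is transitive. Every such R is transitive, so valid.

A, B, D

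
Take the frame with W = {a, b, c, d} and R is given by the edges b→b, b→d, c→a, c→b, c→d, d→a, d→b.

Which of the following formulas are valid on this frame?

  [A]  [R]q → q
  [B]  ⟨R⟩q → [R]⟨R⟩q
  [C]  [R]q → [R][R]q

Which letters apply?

R is not reflexive: not a R a.
R is not transitive: b R d and d R a but not b R a.
R is not euclidean: c R a and c R b but not a R b.
(A) [R]q → q is axiom T, which corresponds to reflexivity. R is not reflexive — not valid.
(B) ⟨R⟩q → [R]⟨R⟩q is axiom 5; it is valid on a frame exactly when R is euclidean. R is not euclidean, so not valid.
(C) axiom 4: valid iff R is transitive. R is not transitive — not valid.

none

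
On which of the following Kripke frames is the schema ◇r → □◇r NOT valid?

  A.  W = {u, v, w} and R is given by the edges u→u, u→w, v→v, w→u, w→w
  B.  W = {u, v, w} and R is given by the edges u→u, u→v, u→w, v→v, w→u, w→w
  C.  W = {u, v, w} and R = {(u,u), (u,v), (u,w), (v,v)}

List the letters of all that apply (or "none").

B, C

The schema ◇r → □◇r is axiom 5; it is valid on a frame iff R is euclidean.
(A) R is euclidean (any two R-successors of the same world are R-related), so the schema is valid here.
(B) R is not euclidean (u R v and u R u but not v R u), so the schema fails here.
(C) R is not euclidean (u R v and u R u but not v R u), so the schema fails here.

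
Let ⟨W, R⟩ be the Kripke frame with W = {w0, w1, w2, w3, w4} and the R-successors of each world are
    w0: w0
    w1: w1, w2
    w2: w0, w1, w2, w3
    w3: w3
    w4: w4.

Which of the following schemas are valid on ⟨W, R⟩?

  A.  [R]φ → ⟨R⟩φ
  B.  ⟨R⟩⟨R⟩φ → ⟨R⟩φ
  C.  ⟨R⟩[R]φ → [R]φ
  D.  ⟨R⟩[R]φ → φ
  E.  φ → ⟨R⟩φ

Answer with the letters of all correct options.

R is reflexive: each world relates to itself.
R is not symmetric: w2 R w0 but not w0 R w2.
R is not transitive: w1 R w2 and w2 R w0 but not w1 R w0.
R is not euclidean: w2 R w0 and w2 R w1 but not w0 R w1.
R is serial: every world has an R-successor.
(A) [R]φ → ⟨R⟩φ (axiom D) characterises the serial frames. R is serial — valid.
(B) ⟨R⟩⟨R⟩φ → ⟨R⟩φ is the dual of axiom 4, which corresponds to transitivity. R is not transitive — not valid.
(C) ⟨R⟩[R]φ → [R]φ is the dual of axiom 5; it is valid on a frame exactly when R is euclidean. R is not euclidean, so not valid.
(D) ⟨R⟩[R]φ → φ (the dual of axiom B) characterises the symmetric frames. R is not symmetric — not valid.
(E) φ → ⟨R⟩φ is the dual of axiom T, which corresponds to reflexivity. R is reflexive — valid.

A, E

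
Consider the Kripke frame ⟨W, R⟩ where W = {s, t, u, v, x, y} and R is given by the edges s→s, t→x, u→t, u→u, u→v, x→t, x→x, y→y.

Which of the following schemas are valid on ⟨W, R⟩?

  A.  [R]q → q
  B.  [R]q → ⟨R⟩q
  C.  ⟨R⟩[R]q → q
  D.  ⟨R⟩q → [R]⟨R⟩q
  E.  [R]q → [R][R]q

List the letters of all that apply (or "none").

R is not reflexive: not t R t.
R is not symmetric: u R t but not t R u.
R is not transitive: t R x and x R t but not t R t.
R is not euclidean: u R t and u R u but not t R u.
R is not serial: v has no R-successor.
(A) [R]q → q is axiom T, which corresponds to reflexivity. R is not reflexive — not valid.
(B) [R]q → ⟨R⟩q (axiom D) characterises the serial frames. R is not serial — not valid.
(C) the dual of axiom B: valid iff R is symmetric. R is not symmetric — not valid.
(D) ⟨R⟩q → [R]⟨R⟩q is axiom 5, which corresponds to the euclidean property. R is not euclidean — not valid.
(E) [R]q → [R][R]q is axiom 4, which corresponds to transitivity. R is not transitive — not valid.

none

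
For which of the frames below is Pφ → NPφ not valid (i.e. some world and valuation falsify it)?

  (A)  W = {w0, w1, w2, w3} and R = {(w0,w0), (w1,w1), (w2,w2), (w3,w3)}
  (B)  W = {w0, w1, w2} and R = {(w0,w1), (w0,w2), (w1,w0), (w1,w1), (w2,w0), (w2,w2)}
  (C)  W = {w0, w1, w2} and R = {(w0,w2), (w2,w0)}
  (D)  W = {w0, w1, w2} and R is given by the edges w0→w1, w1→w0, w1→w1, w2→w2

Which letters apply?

The schema Pφ → NPφ is axiom 5; it is valid on a frame iff R is euclidean.
(A) R is euclidean (any two R-successors of the same world are R-related), so the schema is valid here.
(B) R is not euclidean (w0 R w1 and w0 R w2 but not w1 R w2), so the schema fails here.
(C) R is not euclidean (w0 R w2 and w0 R w2 but not w2 R w2), so the schema fails here.
(D) R is not euclidean (w1 R w0 and w1 R w0 but not w0 R w0), so the schema fails here.

B, C, D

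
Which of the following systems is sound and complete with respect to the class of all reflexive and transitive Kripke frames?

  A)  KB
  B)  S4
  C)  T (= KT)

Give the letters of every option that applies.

B

(A) KB is determined by the class of symmetric frames.
(B) S4 is determined by exactly this class.
(C) T (= KT) is determined by the class of reflexive frames.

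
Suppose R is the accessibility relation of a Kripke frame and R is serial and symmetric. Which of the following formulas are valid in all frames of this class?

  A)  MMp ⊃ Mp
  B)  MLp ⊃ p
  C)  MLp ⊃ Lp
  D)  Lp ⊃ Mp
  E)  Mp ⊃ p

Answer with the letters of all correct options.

B, D

(A) MMp ⊃ Mp (the dual of axiom 4) characterises the transitive frames. Such an R need not be transitive — not valid.
(B) MLp ⊃ p (the dual of axiom B) characterises the symmetric frames. Every such R is symmetric — valid.
(C) MLp ⊃ Lp is the dual of axiom 5; it is valid on a frame exactly when R is euclidean. Such an R need not be euclidean, so not valid.
(D) Lp ⊃ Mp is axiom D, which corresponds to seriality. Every such R is serial — valid.
(E) Mp ⊃ p is the converse of T; it holds exactly when R ⊆ identity. Such an R need not be a subset of the identity — not valid.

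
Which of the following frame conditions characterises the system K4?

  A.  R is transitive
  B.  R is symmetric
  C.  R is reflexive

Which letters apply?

A

(A) K4 is sound and complete for exactly this class.
(B) this class determines KB, not K4.
(C) this class determines T (= KT), not K4.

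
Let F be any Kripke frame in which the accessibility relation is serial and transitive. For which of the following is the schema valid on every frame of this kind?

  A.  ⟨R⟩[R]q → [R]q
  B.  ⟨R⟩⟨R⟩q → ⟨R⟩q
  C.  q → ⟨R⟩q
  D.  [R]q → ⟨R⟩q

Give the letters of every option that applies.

B, D

(A) ⟨R⟩[R]q → [R]q is the dual of axiom 5, which corresponds to the euclidean property. Such an R need not be euclidean — not valid.
(B) ⟨R⟩⟨R⟩q → ⟨R⟩q is the dual of axiom 4, which corresponds to transitivity. Every such R is transitive — valid.
(C) the dual of axiom T: valid iff R is reflexive. Such an R need not be reflexive — not valid.
(D) axiom D: valid iff R is serial. Every such R is serial — valid.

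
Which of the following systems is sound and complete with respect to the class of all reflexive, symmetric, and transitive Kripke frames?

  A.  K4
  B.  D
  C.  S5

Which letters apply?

(A) K4 is determined by the class of transitive frames.
(B) D is determined by the class of serial frames.
(C) S5 is determined by exactly this class.

C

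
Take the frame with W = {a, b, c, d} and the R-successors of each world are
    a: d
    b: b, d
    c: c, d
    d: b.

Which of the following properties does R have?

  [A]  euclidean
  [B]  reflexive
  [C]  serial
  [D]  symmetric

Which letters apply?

C

(A) not euclidean: c R d and c R c but not d R c.
(B) not reflexive: not a R a.
(C) serial: every world has an R-successor.
(D) not symmetric: a R d but not d R a.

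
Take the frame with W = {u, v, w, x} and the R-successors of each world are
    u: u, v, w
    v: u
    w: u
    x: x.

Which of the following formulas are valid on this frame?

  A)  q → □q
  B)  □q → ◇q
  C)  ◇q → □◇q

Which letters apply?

R is not euclidean: u R v and u R w but not v R w.
R is serial: every world has an R-successor.
R is not a subset of the identity: u R v with u ≠ v.
(A) q → □q (equivalent to ◇p→p) corresponds to R being a subset of the identity. Here R ⊄ identity, so not valid.
(B) axiom D: valid iff R is serial. R is serial — valid.
(C) ◇q → □◇q is axiom 5, which corresponds to the euclidean property. R is not euclidean — not valid.

B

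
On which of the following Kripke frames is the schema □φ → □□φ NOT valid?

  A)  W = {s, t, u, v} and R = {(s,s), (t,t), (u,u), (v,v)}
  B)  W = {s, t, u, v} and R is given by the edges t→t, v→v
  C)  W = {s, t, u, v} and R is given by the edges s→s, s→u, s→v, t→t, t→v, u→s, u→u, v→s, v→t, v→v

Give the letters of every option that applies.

C

The schema □φ → □□φ is axiom 4; it is valid on a frame iff R is transitive.
(A) R is transitive (R is closed under composition), so the schema is valid here.
(B) R is transitive (R is closed under composition), so the schema is valid here.
(C) R is not transitive (s R v and v R t but not s R t), so the schema fails here.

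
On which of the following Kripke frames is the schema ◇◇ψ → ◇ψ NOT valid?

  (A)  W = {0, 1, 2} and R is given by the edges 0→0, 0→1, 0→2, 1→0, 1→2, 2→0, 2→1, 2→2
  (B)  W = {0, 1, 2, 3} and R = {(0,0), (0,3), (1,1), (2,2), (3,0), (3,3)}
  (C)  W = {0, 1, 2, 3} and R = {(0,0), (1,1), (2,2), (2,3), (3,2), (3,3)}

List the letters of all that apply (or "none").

The schema ◇◇ψ → ◇ψ is the dual of axiom 4; it is valid on a frame iff R is transitive.
(A) R is not transitive (1 R 0 and 0 R 1 but not 1 R 1), so the schema fails here.
(B) R is transitive (R is closed under composition), so the schema is valid here.
(C) R is transitive (R is closed under composition), so the schema is valid here.

A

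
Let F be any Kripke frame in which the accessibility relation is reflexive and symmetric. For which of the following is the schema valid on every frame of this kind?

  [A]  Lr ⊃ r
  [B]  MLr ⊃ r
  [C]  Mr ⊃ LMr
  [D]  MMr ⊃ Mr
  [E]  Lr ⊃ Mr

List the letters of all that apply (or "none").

A, B, E

Reflexive relations are serial.
(A) Lr ⊃ r (axiom T) characterises the reflexive frames. Every such R is reflexive — valid.
(B) MLr ⊃ r is the dual of axiom B; it is valid on a frame exactly when R is symmetric. Every such R is symmetric, so valid.
(C) Mr ⊃ LMr is axiom 5, which corresponds to the euclidean property. Such an R need not be euclidean — not valid.
(D) the dual of axiom 4: valid iff R is transitive. Such an R need not be transitive — not valid.
(E) Lr ⊃ Mr is axiom D, which corresponds to seriality. Every such R is serial — valid.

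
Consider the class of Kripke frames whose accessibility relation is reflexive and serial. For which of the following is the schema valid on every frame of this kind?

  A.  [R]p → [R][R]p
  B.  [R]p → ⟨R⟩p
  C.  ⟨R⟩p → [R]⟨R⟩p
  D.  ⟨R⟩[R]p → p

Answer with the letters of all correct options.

(A) [R]p → [R][R]p is axiom 4; it is valid on a frame exactly when R is transitive. Such an R need not be transitive, so not valid.
(B) [R]p → ⟨R⟩p is axiom D; it is valid on a frame exactly when R is serial. Every such R is serial, so valid.
(C) ⟨R⟩p → [R]⟨R⟩p is axiom 5, which corresponds to the euclidean property. Such an R need not be euclidean — not valid.
(D) ⟨R⟩[R]p → p (the dual of axiom B) characterises the symmetric frames. Such an R need not be symmetric — not valid.

B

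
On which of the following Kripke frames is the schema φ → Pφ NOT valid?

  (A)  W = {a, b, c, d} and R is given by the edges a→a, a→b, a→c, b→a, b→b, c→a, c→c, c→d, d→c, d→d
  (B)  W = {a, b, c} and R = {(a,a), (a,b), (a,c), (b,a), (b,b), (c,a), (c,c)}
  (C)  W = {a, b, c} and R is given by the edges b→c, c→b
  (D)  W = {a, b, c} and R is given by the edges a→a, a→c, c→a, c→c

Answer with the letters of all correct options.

The schema φ → Pφ is the dual of axiom T; it is valid on a frame iff R is reflexive.
(A) R is reflexive (each world relates to itself), so the schema is valid here.
(B) R is reflexive (each world relates to itself), so the schema is valid here.
(C) R is not reflexive (not a R a), so the schema fails here.
(D) R is not reflexive (not b R b), so the schema fails here.

C, D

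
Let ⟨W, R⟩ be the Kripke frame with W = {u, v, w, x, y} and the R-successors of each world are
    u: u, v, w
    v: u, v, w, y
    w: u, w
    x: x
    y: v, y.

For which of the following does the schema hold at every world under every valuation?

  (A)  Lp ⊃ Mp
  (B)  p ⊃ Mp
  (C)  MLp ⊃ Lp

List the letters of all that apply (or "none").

A, B

R is reflexive: each world relates to itself.
R is not euclidean: u R w and u R v but not w R v.
R is serial: every world has an R-successor.
(A) axiom D: valid iff R is serial. R is serial — valid.
(B) p ⊃ Mp is the dual of axiom T, which corresponds to reflexivity. R is reflexive — valid.
(C) MLp ⊃ Lp is the dual of axiom 5; it is valid on a frame exactly when R is euclidean. R is not euclidean, so not valid.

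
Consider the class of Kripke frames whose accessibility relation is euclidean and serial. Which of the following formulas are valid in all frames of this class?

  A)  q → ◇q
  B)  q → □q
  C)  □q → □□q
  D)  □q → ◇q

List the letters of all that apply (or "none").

D

(A) q → ◇q is the dual of axiom T, which corresponds to reflexivity. Such an R need not be reflexive — not valid.
(B) q → □q is valid only on frames where every R-edge is a self-loop. Such an R need not be a subset of the identity — not valid.
(C) □q → □□q is axiom 4; it is valid on a frame exactly when R is transitive. Such an R need not be transitive, so not valid.
(D) axiom D: valid iff R is serial. Every such R is serial — valid.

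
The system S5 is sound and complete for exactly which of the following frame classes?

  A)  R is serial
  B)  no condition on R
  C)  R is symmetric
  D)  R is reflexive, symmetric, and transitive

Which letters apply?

(A) this class determines D, not S5.
(B) this class determines K, not S5.
(C) this class determines KB, not S5.
(D) S5 is sound and complete for exactly this class.

D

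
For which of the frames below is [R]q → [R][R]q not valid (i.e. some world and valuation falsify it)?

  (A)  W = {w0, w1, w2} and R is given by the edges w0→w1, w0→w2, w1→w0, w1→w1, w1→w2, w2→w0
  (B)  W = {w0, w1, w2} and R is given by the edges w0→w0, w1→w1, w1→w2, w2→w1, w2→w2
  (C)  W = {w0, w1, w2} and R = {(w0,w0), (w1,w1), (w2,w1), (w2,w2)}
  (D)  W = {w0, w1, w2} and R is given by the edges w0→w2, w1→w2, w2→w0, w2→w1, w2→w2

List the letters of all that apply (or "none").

The schema [R]q → [R][R]q is axiom 4; it is valid on a frame iff R is transitive.
(A) R is not transitive (w0 R w1 and w1 R w0 but not w0 R w0), so the schema fails here.
(B) R is transitive (R is closed under composition), so the schema is valid here.
(C) R is transitive (R is closed under composition), so the schema is valid here.
(D) R is not transitive (w0 R w2 and w2 R w0 but not w0 R w0), so the schema fails here.

A, D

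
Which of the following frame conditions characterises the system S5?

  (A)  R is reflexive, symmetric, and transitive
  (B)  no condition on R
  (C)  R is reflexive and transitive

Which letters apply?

(A) S5 is sound and complete for exactly this class.
(B) this class determines K, not S5.
(C) this class determines S4, not S5.

A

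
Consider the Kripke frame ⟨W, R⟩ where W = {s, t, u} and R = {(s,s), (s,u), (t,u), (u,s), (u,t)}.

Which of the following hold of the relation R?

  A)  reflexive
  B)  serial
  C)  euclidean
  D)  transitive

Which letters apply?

(A) not reflexive: not t R t.
(B) serial: every world has an R-successor.
(C) not euclidean: u R s and u R t but not s R t.
(D) not transitive: s R u and u R t but not s R t.

B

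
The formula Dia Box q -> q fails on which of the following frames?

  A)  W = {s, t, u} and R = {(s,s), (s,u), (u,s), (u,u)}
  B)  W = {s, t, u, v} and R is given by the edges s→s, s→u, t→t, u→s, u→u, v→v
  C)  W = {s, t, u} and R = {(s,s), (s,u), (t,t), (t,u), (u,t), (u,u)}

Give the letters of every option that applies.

The schema Dia Box q -> q is the dual of axiom B; it is valid on a frame iff R is symmetric.
(A) R is symmetric (every R-edge is matched by its reverse), so the schema is valid here.
(B) R is symmetric (every R-edge is matched by its reverse), so the schema is valid here.
(C) R is not symmetric (s R u but not u R s), so the schema fails here.

C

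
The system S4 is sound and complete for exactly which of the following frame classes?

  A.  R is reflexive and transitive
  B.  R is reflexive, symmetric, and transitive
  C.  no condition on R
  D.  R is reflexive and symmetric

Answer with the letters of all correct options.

A

(A) S4 is sound and complete for exactly this class.
(B) this class determines S5, not S4.
(C) this class determines K, not S4.
(D) this class determines B (= KTB), not S4.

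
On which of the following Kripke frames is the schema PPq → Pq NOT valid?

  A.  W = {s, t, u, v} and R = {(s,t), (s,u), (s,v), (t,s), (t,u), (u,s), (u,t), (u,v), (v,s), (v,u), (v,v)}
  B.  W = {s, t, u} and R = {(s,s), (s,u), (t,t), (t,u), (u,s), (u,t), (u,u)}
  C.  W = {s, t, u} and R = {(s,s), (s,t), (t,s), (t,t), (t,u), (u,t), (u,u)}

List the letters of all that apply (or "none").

A, B, C

The schema PPq → Pq is the dual of axiom 4; it is valid on a frame iff R is transitive.
(A) R is not transitive (s R t and t R s but not s R s), so the schema fails here.
(B) R is not transitive (s R u and u R t but not s R t), so the schema fails here.
(C) R is not transitive (s R t and t R u but not s R u), so the schema fails here.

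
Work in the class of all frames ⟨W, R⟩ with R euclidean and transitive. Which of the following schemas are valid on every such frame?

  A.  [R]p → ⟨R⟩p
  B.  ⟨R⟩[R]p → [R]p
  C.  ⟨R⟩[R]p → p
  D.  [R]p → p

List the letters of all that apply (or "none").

B

(A) axiom D: valid iff R is serial. Such an R need not be serial — not valid.
(B) the dual of axiom 5: valid iff R is euclidean. Every such R is euclidean — valid.
(C) ⟨R⟩[R]p → p is the dual of axiom B; it is valid on a frame exactly when R is symmetric. Such an R need not be symmetric, so not valid.
(D) [R]p → p is axiom T; it is valid on a frame exactly when R is reflexive. Such an R need not be reflexive, so not valid.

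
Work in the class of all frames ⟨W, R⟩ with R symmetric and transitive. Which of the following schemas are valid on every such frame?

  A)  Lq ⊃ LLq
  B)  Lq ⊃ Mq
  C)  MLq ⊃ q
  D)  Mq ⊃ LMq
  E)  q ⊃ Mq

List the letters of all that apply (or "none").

A, C, D

A symmetric transitive relation is euclidean (uRv and uRw give vRu by symmetry, then vRw by transitivity).
(A) Lq ⊃ LLq (axiom 4) characterises the transitive frames. Every such R is transitive — valid.
(B) axiom D: valid iff R is serial. Such an R need not be serial — not valid.
(C) MLq ⊃ q is the dual of axiom B; it is valid on a frame exactly when R is symmetric. Every such R is symmetric, so valid.
(D) Mq ⊃ LMq is axiom 5; it is valid on a frame exactly when R is euclidean. Every such R is euclidean, so valid.
(E) q ⊃ Mq (the dual of axiom T) characterises the reflexive frames. Such an R need not be reflexive — not valid.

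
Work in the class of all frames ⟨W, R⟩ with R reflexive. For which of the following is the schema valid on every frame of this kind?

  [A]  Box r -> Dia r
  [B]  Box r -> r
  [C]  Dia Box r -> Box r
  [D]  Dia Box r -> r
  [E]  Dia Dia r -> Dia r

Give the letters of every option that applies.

A, B

A reflexive relation is serial.
(A) axiom D: valid iff R is serial. Every such R is serial — valid.
(B) Box r -> r (axiom T) characterises the reflexive frames. Every such R is reflexive — valid.
(C) Dia Box r -> Box r (the dual of axiom 5) characterises the euclidean frames. Such an R need not be euclidean — not valid.
(D) Dia Box r -> r is the dual of axiom B, which corresponds to symmetry. Such an R need not be symmetric — not valid.
(E) Dia Dia r -> Dia r (the dual of axiom 4) characterises the transitive frames. Such an R need not be transitive — not valid.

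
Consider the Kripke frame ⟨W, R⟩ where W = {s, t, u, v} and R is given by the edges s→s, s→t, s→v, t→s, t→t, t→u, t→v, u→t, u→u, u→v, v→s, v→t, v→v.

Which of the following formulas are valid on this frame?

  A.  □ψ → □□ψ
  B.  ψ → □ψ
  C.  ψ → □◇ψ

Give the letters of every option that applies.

R is not symmetric: u R v but not v R u.
R is not transitive: s R t and t R u but not s R u.
R is not a subset of the identity: s R t with s ≠ t.
(A) □ψ → □□ψ is axiom 4, which corresponds to transitivity. R is not transitive — not valid.
(B) ψ → □ψ is valid only on frames where every R-edge is a self-loop. Here R ⊄ identity — not valid.
(C) ψ → □◇ψ is axiom B; it is valid on a frame exactly when R is symmetric. R is not symmetric, so not valid.

none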